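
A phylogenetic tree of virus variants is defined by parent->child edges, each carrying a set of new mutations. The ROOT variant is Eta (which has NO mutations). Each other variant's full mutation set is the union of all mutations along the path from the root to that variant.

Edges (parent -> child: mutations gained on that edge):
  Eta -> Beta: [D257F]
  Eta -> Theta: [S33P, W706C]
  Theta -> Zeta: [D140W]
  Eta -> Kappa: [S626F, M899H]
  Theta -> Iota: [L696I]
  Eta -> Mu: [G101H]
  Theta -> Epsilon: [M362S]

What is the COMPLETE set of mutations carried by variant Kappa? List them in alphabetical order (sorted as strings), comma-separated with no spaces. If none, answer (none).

At Eta: gained [] -> total []
At Kappa: gained ['S626F', 'M899H'] -> total ['M899H', 'S626F']

Answer: M899H,S626F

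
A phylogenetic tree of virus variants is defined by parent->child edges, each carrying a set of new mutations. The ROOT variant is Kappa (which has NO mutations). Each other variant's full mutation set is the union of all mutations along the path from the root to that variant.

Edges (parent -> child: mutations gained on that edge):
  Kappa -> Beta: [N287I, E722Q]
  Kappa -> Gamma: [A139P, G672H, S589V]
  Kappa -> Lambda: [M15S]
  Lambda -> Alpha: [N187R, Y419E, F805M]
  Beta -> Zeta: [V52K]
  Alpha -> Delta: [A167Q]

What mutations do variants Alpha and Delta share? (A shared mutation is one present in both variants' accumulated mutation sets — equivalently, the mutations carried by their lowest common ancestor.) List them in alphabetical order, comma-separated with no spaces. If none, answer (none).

Accumulating mutations along path to Alpha:
  At Kappa: gained [] -> total []
  At Lambda: gained ['M15S'] -> total ['M15S']
  At Alpha: gained ['N187R', 'Y419E', 'F805M'] -> total ['F805M', 'M15S', 'N187R', 'Y419E']
Mutations(Alpha) = ['F805M', 'M15S', 'N187R', 'Y419E']
Accumulating mutations along path to Delta:
  At Kappa: gained [] -> total []
  At Lambda: gained ['M15S'] -> total ['M15S']
  At Alpha: gained ['N187R', 'Y419E', 'F805M'] -> total ['F805M', 'M15S', 'N187R', 'Y419E']
  At Delta: gained ['A167Q'] -> total ['A167Q', 'F805M', 'M15S', 'N187R', 'Y419E']
Mutations(Delta) = ['A167Q', 'F805M', 'M15S', 'N187R', 'Y419E']
Intersection: ['F805M', 'M15S', 'N187R', 'Y419E'] ∩ ['A167Q', 'F805M', 'M15S', 'N187R', 'Y419E'] = ['F805M', 'M15S', 'N187R', 'Y419E']

Answer: F805M,M15S,N187R,Y419E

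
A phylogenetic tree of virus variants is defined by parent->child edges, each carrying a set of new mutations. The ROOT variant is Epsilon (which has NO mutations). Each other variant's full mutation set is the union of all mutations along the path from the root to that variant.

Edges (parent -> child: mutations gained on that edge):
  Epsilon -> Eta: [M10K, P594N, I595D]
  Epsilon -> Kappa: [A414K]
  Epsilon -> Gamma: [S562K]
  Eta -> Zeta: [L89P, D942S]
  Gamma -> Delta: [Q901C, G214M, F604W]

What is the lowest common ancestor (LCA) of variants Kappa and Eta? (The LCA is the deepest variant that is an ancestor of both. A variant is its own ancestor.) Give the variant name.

Path from root to Kappa: Epsilon -> Kappa
  ancestors of Kappa: {Epsilon, Kappa}
Path from root to Eta: Epsilon -> Eta
  ancestors of Eta: {Epsilon, Eta}
Common ancestors: {Epsilon}
Walk up from Eta: Eta (not in ancestors of Kappa), Epsilon (in ancestors of Kappa)
Deepest common ancestor (LCA) = Epsilon

Answer: Epsilon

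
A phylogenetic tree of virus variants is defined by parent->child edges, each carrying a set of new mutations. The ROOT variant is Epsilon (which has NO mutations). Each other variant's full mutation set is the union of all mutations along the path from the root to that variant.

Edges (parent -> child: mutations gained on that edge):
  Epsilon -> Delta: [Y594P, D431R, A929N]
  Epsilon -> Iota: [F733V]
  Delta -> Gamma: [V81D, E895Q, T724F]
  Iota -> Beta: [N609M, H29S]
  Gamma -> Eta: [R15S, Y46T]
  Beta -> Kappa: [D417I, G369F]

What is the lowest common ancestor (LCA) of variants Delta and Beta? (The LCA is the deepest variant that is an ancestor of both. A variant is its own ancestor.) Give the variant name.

Path from root to Delta: Epsilon -> Delta
  ancestors of Delta: {Epsilon, Delta}
Path from root to Beta: Epsilon -> Iota -> Beta
  ancestors of Beta: {Epsilon, Iota, Beta}
Common ancestors: {Epsilon}
Walk up from Beta: Beta (not in ancestors of Delta), Iota (not in ancestors of Delta), Epsilon (in ancestors of Delta)
Deepest common ancestor (LCA) = Epsilon

Answer: Epsilon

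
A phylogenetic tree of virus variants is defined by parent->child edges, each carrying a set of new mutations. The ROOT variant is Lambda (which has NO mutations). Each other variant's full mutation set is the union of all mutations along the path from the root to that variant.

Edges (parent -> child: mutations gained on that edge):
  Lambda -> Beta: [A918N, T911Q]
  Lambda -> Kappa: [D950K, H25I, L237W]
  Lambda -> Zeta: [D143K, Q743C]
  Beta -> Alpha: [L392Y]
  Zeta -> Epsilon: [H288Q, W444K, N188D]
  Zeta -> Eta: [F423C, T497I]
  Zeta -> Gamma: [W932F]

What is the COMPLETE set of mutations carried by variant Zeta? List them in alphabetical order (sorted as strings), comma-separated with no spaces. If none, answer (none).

Answer: D143K,Q743C

Derivation:
At Lambda: gained [] -> total []
At Zeta: gained ['D143K', 'Q743C'] -> total ['D143K', 'Q743C']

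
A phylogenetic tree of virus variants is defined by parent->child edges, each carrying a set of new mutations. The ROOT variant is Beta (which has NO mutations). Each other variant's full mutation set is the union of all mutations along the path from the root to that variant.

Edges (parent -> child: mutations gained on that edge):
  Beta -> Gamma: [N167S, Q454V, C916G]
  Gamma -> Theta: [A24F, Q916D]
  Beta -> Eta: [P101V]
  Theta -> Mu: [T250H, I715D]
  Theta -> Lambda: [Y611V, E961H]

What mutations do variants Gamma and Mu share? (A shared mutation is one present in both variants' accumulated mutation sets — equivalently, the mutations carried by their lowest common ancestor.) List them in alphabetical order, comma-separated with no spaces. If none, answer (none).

Accumulating mutations along path to Gamma:
  At Beta: gained [] -> total []
  At Gamma: gained ['N167S', 'Q454V', 'C916G'] -> total ['C916G', 'N167S', 'Q454V']
Mutations(Gamma) = ['C916G', 'N167S', 'Q454V']
Accumulating mutations along path to Mu:
  At Beta: gained [] -> total []
  At Gamma: gained ['N167S', 'Q454V', 'C916G'] -> total ['C916G', 'N167S', 'Q454V']
  At Theta: gained ['A24F', 'Q916D'] -> total ['A24F', 'C916G', 'N167S', 'Q454V', 'Q916D']
  At Mu: gained ['T250H', 'I715D'] -> total ['A24F', 'C916G', 'I715D', 'N167S', 'Q454V', 'Q916D', 'T250H']
Mutations(Mu) = ['A24F', 'C916G', 'I715D', 'N167S', 'Q454V', 'Q916D', 'T250H']
Intersection: ['C916G', 'N167S', 'Q454V'] ∩ ['A24F', 'C916G', 'I715D', 'N167S', 'Q454V', 'Q916D', 'T250H'] = ['C916G', 'N167S', 'Q454V']

Answer: C916G,N167S,Q454V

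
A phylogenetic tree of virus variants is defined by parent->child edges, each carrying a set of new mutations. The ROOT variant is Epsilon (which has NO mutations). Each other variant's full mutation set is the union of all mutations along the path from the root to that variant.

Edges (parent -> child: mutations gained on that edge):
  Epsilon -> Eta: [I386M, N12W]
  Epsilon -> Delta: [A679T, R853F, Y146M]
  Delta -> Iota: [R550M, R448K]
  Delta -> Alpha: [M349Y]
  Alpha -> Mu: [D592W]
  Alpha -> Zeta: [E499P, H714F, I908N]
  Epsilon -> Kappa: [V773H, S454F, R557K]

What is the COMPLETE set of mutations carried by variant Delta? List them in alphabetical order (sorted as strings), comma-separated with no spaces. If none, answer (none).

At Epsilon: gained [] -> total []
At Delta: gained ['A679T', 'R853F', 'Y146M'] -> total ['A679T', 'R853F', 'Y146M']

Answer: A679T,R853F,Y146M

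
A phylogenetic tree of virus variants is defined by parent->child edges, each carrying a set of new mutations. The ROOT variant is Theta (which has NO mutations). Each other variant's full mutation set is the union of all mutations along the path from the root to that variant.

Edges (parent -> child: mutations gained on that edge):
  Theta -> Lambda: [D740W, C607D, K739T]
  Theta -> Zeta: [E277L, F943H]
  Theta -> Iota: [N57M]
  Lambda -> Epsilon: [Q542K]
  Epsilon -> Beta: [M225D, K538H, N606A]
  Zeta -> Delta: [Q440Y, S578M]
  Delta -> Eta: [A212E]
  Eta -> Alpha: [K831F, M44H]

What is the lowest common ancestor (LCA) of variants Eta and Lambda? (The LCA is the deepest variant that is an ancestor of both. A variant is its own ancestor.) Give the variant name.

Answer: Theta

Derivation:
Path from root to Eta: Theta -> Zeta -> Delta -> Eta
  ancestors of Eta: {Theta, Zeta, Delta, Eta}
Path from root to Lambda: Theta -> Lambda
  ancestors of Lambda: {Theta, Lambda}
Common ancestors: {Theta}
Walk up from Lambda: Lambda (not in ancestors of Eta), Theta (in ancestors of Eta)
Deepest common ancestor (LCA) = Theta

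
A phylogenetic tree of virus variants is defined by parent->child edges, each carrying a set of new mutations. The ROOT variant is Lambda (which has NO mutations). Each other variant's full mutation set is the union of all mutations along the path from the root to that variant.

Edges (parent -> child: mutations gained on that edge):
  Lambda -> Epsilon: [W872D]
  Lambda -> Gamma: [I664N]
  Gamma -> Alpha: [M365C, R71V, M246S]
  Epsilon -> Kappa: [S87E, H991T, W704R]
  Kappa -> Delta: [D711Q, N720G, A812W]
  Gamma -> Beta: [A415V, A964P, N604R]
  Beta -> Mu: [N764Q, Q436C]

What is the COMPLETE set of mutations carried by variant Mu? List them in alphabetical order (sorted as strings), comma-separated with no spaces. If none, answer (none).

Answer: A415V,A964P,I664N,N604R,N764Q,Q436C

Derivation:
At Lambda: gained [] -> total []
At Gamma: gained ['I664N'] -> total ['I664N']
At Beta: gained ['A415V', 'A964P', 'N604R'] -> total ['A415V', 'A964P', 'I664N', 'N604R']
At Mu: gained ['N764Q', 'Q436C'] -> total ['A415V', 'A964P', 'I664N', 'N604R', 'N764Q', 'Q436C']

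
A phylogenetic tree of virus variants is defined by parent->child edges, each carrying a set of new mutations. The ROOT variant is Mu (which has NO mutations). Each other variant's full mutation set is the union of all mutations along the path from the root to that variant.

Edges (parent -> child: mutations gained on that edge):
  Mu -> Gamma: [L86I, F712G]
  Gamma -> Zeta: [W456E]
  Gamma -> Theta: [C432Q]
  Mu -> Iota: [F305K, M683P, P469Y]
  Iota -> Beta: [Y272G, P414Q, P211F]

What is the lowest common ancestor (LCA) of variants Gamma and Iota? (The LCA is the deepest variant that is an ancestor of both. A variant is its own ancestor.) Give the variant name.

Answer: Mu

Derivation:
Path from root to Gamma: Mu -> Gamma
  ancestors of Gamma: {Mu, Gamma}
Path from root to Iota: Mu -> Iota
  ancestors of Iota: {Mu, Iota}
Common ancestors: {Mu}
Walk up from Iota: Iota (not in ancestors of Gamma), Mu (in ancestors of Gamma)
Deepest common ancestor (LCA) = Mu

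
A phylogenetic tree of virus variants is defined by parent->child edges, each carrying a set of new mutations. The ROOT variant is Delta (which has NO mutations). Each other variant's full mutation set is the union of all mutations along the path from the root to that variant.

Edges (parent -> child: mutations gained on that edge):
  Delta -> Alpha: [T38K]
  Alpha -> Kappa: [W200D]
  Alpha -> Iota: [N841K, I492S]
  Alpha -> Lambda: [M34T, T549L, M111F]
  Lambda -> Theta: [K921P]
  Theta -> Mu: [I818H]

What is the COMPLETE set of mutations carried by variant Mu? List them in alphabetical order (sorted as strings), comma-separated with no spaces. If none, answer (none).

At Delta: gained [] -> total []
At Alpha: gained ['T38K'] -> total ['T38K']
At Lambda: gained ['M34T', 'T549L', 'M111F'] -> total ['M111F', 'M34T', 'T38K', 'T549L']
At Theta: gained ['K921P'] -> total ['K921P', 'M111F', 'M34T', 'T38K', 'T549L']
At Mu: gained ['I818H'] -> total ['I818H', 'K921P', 'M111F', 'M34T', 'T38K', 'T549L']

Answer: I818H,K921P,M111F,M34T,T38K,T549L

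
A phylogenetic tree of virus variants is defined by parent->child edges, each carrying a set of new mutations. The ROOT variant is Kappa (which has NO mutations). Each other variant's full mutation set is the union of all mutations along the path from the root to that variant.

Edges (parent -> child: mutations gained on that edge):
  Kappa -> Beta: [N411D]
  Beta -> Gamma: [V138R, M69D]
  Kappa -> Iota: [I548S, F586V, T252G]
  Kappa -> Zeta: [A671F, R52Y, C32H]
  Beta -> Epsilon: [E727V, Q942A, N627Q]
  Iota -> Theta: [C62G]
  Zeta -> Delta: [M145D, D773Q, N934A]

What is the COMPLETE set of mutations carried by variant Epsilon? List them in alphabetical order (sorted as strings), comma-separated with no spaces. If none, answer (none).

Answer: E727V,N411D,N627Q,Q942A

Derivation:
At Kappa: gained [] -> total []
At Beta: gained ['N411D'] -> total ['N411D']
At Epsilon: gained ['E727V', 'Q942A', 'N627Q'] -> total ['E727V', 'N411D', 'N627Q', 'Q942A']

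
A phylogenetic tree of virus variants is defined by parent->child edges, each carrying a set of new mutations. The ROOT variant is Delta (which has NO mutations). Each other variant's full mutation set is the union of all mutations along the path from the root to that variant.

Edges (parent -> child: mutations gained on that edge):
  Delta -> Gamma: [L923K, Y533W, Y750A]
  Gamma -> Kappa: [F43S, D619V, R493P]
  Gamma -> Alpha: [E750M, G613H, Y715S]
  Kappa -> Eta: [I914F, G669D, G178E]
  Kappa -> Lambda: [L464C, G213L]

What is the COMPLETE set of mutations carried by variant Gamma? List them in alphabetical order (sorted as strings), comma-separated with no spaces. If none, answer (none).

Answer: L923K,Y533W,Y750A

Derivation:
At Delta: gained [] -> total []
At Gamma: gained ['L923K', 'Y533W', 'Y750A'] -> total ['L923K', 'Y533W', 'Y750A']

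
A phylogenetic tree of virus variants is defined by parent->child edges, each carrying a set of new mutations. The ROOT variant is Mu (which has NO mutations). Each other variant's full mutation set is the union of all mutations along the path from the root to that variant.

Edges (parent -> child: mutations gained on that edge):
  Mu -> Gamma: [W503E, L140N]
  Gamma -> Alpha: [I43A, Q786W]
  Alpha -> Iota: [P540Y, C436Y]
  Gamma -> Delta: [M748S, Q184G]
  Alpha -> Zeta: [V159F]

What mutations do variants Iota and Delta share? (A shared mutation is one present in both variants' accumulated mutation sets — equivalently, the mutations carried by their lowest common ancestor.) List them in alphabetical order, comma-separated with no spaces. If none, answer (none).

Answer: L140N,W503E

Derivation:
Accumulating mutations along path to Iota:
  At Mu: gained [] -> total []
  At Gamma: gained ['W503E', 'L140N'] -> total ['L140N', 'W503E']
  At Alpha: gained ['I43A', 'Q786W'] -> total ['I43A', 'L140N', 'Q786W', 'W503E']
  At Iota: gained ['P540Y', 'C436Y'] -> total ['C436Y', 'I43A', 'L140N', 'P540Y', 'Q786W', 'W503E']
Mutations(Iota) = ['C436Y', 'I43A', 'L140N', 'P540Y', 'Q786W', 'W503E']
Accumulating mutations along path to Delta:
  At Mu: gained [] -> total []
  At Gamma: gained ['W503E', 'L140N'] -> total ['L140N', 'W503E']
  At Delta: gained ['M748S', 'Q184G'] -> total ['L140N', 'M748S', 'Q184G', 'W503E']
Mutations(Delta) = ['L140N', 'M748S', 'Q184G', 'W503E']
Intersection: ['C436Y', 'I43A', 'L140N', 'P540Y', 'Q786W', 'W503E'] ∩ ['L140N', 'M748S', 'Q184G', 'W503E'] = ['L140N', 'W503E']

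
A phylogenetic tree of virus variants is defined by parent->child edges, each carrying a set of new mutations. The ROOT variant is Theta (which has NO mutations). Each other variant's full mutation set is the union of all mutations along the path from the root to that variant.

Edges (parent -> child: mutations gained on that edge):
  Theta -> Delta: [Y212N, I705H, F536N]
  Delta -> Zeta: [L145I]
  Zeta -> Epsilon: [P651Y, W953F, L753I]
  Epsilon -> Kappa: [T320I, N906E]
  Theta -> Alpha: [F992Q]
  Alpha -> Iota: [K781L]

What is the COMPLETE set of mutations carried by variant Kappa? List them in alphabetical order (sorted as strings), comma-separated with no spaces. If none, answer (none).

At Theta: gained [] -> total []
At Delta: gained ['Y212N', 'I705H', 'F536N'] -> total ['F536N', 'I705H', 'Y212N']
At Zeta: gained ['L145I'] -> total ['F536N', 'I705H', 'L145I', 'Y212N']
At Epsilon: gained ['P651Y', 'W953F', 'L753I'] -> total ['F536N', 'I705H', 'L145I', 'L753I', 'P651Y', 'W953F', 'Y212N']
At Kappa: gained ['T320I', 'N906E'] -> total ['F536N', 'I705H', 'L145I', 'L753I', 'N906E', 'P651Y', 'T320I', 'W953F', 'Y212N']

Answer: F536N,I705H,L145I,L753I,N906E,P651Y,T320I,W953F,Y212N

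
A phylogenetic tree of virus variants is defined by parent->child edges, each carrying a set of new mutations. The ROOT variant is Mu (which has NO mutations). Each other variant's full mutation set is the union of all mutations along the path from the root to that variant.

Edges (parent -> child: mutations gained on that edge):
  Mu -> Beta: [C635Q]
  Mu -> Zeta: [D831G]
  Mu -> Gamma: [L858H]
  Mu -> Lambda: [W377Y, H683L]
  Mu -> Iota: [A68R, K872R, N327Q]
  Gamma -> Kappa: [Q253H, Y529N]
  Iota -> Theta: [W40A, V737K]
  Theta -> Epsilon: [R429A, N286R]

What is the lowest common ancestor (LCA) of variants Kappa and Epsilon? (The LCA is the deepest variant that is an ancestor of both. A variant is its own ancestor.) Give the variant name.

Answer: Mu

Derivation:
Path from root to Kappa: Mu -> Gamma -> Kappa
  ancestors of Kappa: {Mu, Gamma, Kappa}
Path from root to Epsilon: Mu -> Iota -> Theta -> Epsilon
  ancestors of Epsilon: {Mu, Iota, Theta, Epsilon}
Common ancestors: {Mu}
Walk up from Epsilon: Epsilon (not in ancestors of Kappa), Theta (not in ancestors of Kappa), Iota (not in ancestors of Kappa), Mu (in ancestors of Kappa)
Deepest common ancestor (LCA) = Mu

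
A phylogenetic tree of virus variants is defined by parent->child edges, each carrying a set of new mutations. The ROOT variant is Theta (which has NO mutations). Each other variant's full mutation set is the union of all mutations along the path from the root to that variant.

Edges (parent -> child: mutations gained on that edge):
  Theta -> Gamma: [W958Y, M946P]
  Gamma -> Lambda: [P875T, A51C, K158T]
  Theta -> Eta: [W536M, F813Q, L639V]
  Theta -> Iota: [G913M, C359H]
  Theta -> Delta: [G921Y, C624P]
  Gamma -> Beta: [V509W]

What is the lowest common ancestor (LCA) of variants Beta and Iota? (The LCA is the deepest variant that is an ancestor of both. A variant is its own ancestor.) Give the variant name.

Answer: Theta

Derivation:
Path from root to Beta: Theta -> Gamma -> Beta
  ancestors of Beta: {Theta, Gamma, Beta}
Path from root to Iota: Theta -> Iota
  ancestors of Iota: {Theta, Iota}
Common ancestors: {Theta}
Walk up from Iota: Iota (not in ancestors of Beta), Theta (in ancestors of Beta)
Deepest common ancestor (LCA) = Theta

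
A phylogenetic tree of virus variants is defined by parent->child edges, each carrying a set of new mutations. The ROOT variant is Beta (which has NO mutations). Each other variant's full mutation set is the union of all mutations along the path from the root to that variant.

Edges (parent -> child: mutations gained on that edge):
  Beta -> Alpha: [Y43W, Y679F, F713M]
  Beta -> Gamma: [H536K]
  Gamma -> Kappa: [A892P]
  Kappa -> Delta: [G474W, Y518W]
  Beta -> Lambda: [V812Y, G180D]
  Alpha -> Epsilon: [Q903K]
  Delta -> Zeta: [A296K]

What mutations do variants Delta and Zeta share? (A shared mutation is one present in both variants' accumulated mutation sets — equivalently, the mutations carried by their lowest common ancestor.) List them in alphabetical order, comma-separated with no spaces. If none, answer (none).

Accumulating mutations along path to Delta:
  At Beta: gained [] -> total []
  At Gamma: gained ['H536K'] -> total ['H536K']
  At Kappa: gained ['A892P'] -> total ['A892P', 'H536K']
  At Delta: gained ['G474W', 'Y518W'] -> total ['A892P', 'G474W', 'H536K', 'Y518W']
Mutations(Delta) = ['A892P', 'G474W', 'H536K', 'Y518W']
Accumulating mutations along path to Zeta:
  At Beta: gained [] -> total []
  At Gamma: gained ['H536K'] -> total ['H536K']
  At Kappa: gained ['A892P'] -> total ['A892P', 'H536K']
  At Delta: gained ['G474W', 'Y518W'] -> total ['A892P', 'G474W', 'H536K', 'Y518W']
  At Zeta: gained ['A296K'] -> total ['A296K', 'A892P', 'G474W', 'H536K', 'Y518W']
Mutations(Zeta) = ['A296K', 'A892P', 'G474W', 'H536K', 'Y518W']
Intersection: ['A892P', 'G474W', 'H536K', 'Y518W'] ∩ ['A296K', 'A892P', 'G474W', 'H536K', 'Y518W'] = ['A892P', 'G474W', 'H536K', 'Y518W']

Answer: A892P,G474W,H536K,Y518W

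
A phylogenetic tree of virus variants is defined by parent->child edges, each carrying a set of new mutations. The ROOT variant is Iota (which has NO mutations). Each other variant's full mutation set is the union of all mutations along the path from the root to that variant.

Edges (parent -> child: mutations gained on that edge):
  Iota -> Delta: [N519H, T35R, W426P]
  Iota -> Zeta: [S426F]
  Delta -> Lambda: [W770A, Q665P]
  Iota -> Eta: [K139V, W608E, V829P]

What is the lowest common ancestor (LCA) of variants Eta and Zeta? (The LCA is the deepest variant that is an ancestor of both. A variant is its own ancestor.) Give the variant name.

Answer: Iota

Derivation:
Path from root to Eta: Iota -> Eta
  ancestors of Eta: {Iota, Eta}
Path from root to Zeta: Iota -> Zeta
  ancestors of Zeta: {Iota, Zeta}
Common ancestors: {Iota}
Walk up from Zeta: Zeta (not in ancestors of Eta), Iota (in ancestors of Eta)
Deepest common ancestor (LCA) = Iota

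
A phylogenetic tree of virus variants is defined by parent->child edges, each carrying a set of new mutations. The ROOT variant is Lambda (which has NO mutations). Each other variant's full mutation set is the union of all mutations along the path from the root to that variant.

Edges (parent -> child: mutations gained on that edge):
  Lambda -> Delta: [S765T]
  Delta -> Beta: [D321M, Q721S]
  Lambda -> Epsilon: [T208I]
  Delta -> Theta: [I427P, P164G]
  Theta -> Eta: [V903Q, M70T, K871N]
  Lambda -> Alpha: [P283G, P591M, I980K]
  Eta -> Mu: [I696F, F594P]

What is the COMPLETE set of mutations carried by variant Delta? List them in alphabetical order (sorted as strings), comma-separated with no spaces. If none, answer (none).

At Lambda: gained [] -> total []
At Delta: gained ['S765T'] -> total ['S765T']

Answer: S765T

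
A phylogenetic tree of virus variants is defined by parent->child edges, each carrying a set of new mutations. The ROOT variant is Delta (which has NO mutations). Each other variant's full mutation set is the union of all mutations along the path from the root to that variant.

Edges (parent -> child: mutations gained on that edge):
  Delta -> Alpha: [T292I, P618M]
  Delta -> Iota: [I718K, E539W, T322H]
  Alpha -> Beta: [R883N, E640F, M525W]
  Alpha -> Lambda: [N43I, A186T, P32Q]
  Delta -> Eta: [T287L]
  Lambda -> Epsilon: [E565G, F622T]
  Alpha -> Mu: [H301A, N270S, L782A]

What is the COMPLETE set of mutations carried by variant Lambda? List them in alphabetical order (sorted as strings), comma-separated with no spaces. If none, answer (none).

Answer: A186T,N43I,P32Q,P618M,T292I

Derivation:
At Delta: gained [] -> total []
At Alpha: gained ['T292I', 'P618M'] -> total ['P618M', 'T292I']
At Lambda: gained ['N43I', 'A186T', 'P32Q'] -> total ['A186T', 'N43I', 'P32Q', 'P618M', 'T292I']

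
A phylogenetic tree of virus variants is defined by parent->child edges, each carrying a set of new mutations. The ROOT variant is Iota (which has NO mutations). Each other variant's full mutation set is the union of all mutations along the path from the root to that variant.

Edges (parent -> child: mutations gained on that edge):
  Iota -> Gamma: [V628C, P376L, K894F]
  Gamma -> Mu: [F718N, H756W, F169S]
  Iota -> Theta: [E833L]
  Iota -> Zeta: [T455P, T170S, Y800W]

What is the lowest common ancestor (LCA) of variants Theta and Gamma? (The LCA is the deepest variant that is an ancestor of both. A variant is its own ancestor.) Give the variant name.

Path from root to Theta: Iota -> Theta
  ancestors of Theta: {Iota, Theta}
Path from root to Gamma: Iota -> Gamma
  ancestors of Gamma: {Iota, Gamma}
Common ancestors: {Iota}
Walk up from Gamma: Gamma (not in ancestors of Theta), Iota (in ancestors of Theta)
Deepest common ancestor (LCA) = Iota

Answer: Iota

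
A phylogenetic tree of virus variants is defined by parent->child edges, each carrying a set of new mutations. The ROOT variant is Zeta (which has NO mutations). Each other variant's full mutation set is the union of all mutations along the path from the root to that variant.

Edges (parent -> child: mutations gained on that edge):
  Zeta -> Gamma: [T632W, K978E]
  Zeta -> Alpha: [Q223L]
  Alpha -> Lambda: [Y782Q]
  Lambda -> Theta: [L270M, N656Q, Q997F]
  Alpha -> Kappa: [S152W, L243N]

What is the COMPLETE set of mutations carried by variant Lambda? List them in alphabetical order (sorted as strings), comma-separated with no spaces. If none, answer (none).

At Zeta: gained [] -> total []
At Alpha: gained ['Q223L'] -> total ['Q223L']
At Lambda: gained ['Y782Q'] -> total ['Q223L', 'Y782Q']

Answer: Q223L,Y782Q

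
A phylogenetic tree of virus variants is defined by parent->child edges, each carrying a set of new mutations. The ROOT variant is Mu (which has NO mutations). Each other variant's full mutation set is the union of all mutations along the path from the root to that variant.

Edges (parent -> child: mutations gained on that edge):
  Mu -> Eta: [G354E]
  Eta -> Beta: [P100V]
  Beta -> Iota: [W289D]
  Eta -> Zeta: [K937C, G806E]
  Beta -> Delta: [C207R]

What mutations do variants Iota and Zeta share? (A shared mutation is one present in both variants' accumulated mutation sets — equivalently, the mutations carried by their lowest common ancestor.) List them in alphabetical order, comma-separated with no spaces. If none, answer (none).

Answer: G354E

Derivation:
Accumulating mutations along path to Iota:
  At Mu: gained [] -> total []
  At Eta: gained ['G354E'] -> total ['G354E']
  At Beta: gained ['P100V'] -> total ['G354E', 'P100V']
  At Iota: gained ['W289D'] -> total ['G354E', 'P100V', 'W289D']
Mutations(Iota) = ['G354E', 'P100V', 'W289D']
Accumulating mutations along path to Zeta:
  At Mu: gained [] -> total []
  At Eta: gained ['G354E'] -> total ['G354E']
  At Zeta: gained ['K937C', 'G806E'] -> total ['G354E', 'G806E', 'K937C']
Mutations(Zeta) = ['G354E', 'G806E', 'K937C']
Intersection: ['G354E', 'P100V', 'W289D'] ∩ ['G354E', 'G806E', 'K937C'] = ['G354E']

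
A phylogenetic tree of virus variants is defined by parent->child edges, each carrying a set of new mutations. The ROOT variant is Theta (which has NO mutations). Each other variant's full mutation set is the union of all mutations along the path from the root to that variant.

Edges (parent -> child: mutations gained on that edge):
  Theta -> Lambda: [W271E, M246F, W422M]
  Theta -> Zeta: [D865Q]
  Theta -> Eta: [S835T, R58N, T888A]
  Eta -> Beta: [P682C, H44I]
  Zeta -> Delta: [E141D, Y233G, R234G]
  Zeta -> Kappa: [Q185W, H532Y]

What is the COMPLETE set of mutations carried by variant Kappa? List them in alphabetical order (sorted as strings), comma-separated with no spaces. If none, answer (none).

At Theta: gained [] -> total []
At Zeta: gained ['D865Q'] -> total ['D865Q']
At Kappa: gained ['Q185W', 'H532Y'] -> total ['D865Q', 'H532Y', 'Q185W']

Answer: D865Q,H532Y,Q185W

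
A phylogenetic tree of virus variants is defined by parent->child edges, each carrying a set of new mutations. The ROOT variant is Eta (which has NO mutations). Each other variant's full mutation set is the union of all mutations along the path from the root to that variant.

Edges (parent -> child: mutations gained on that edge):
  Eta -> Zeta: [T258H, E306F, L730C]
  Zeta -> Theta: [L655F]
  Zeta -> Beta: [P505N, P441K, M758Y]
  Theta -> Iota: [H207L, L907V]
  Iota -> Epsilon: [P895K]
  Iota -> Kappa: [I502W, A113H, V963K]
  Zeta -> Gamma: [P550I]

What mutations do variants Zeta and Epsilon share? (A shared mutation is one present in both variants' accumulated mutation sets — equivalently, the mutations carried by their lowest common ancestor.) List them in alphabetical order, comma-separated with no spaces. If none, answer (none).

Accumulating mutations along path to Zeta:
  At Eta: gained [] -> total []
  At Zeta: gained ['T258H', 'E306F', 'L730C'] -> total ['E306F', 'L730C', 'T258H']
Mutations(Zeta) = ['E306F', 'L730C', 'T258H']
Accumulating mutations along path to Epsilon:
  At Eta: gained [] -> total []
  At Zeta: gained ['T258H', 'E306F', 'L730C'] -> total ['E306F', 'L730C', 'T258H']
  At Theta: gained ['L655F'] -> total ['E306F', 'L655F', 'L730C', 'T258H']
  At Iota: gained ['H207L', 'L907V'] -> total ['E306F', 'H207L', 'L655F', 'L730C', 'L907V', 'T258H']
  At Epsilon: gained ['P895K'] -> total ['E306F', 'H207L', 'L655F', 'L730C', 'L907V', 'P895K', 'T258H']
Mutations(Epsilon) = ['E306F', 'H207L', 'L655F', 'L730C', 'L907V', 'P895K', 'T258H']
Intersection: ['E306F', 'L730C', 'T258H'] ∩ ['E306F', 'H207L', 'L655F', 'L730C', 'L907V', 'P895K', 'T258H'] = ['E306F', 'L730C', 'T258H']

Answer: E306F,L730C,T258H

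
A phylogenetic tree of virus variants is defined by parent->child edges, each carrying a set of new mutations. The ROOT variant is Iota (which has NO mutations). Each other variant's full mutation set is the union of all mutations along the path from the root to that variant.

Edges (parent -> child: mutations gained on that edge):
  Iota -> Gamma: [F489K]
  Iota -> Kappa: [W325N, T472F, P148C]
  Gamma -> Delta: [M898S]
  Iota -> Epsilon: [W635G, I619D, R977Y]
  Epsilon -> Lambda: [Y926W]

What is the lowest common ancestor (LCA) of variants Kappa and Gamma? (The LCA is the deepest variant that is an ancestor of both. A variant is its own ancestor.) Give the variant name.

Answer: Iota

Derivation:
Path from root to Kappa: Iota -> Kappa
  ancestors of Kappa: {Iota, Kappa}
Path from root to Gamma: Iota -> Gamma
  ancestors of Gamma: {Iota, Gamma}
Common ancestors: {Iota}
Walk up from Gamma: Gamma (not in ancestors of Kappa), Iota (in ancestors of Kappa)
Deepest common ancestor (LCA) = Iota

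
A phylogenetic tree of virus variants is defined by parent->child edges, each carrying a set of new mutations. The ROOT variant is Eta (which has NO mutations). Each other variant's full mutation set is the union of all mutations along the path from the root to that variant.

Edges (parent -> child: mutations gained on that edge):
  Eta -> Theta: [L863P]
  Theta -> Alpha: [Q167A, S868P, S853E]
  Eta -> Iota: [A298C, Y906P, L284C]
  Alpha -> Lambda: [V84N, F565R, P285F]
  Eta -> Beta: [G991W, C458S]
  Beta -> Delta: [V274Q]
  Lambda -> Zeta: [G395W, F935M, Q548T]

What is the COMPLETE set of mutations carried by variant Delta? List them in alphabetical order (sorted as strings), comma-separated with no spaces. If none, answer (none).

At Eta: gained [] -> total []
At Beta: gained ['G991W', 'C458S'] -> total ['C458S', 'G991W']
At Delta: gained ['V274Q'] -> total ['C458S', 'G991W', 'V274Q']

Answer: C458S,G991W,V274Q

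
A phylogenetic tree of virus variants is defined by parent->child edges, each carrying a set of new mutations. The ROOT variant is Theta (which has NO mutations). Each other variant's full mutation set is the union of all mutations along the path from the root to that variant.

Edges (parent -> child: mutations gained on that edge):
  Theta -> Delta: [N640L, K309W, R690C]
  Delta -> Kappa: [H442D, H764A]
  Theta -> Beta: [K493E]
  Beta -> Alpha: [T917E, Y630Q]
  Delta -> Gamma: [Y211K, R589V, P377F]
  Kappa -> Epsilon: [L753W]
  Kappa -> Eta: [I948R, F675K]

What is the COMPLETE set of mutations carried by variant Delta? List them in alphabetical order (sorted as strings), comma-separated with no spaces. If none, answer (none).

Answer: K309W,N640L,R690C

Derivation:
At Theta: gained [] -> total []
At Delta: gained ['N640L', 'K309W', 'R690C'] -> total ['K309W', 'N640L', 'R690C']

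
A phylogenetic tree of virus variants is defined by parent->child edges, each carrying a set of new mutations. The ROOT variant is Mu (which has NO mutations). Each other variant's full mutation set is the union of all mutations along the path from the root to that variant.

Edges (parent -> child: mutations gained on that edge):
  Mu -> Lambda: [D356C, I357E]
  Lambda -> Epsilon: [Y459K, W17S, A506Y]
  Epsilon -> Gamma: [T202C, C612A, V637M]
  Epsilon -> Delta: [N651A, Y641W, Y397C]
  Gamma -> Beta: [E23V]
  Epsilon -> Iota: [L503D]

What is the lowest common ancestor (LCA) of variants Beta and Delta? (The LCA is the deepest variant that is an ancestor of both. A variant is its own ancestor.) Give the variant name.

Path from root to Beta: Mu -> Lambda -> Epsilon -> Gamma -> Beta
  ancestors of Beta: {Mu, Lambda, Epsilon, Gamma, Beta}
Path from root to Delta: Mu -> Lambda -> Epsilon -> Delta
  ancestors of Delta: {Mu, Lambda, Epsilon, Delta}
Common ancestors: {Mu, Lambda, Epsilon}
Walk up from Delta: Delta (not in ancestors of Beta), Epsilon (in ancestors of Beta), Lambda (in ancestors of Beta), Mu (in ancestors of Beta)
Deepest common ancestor (LCA) = Epsilon

Answer: Epsilon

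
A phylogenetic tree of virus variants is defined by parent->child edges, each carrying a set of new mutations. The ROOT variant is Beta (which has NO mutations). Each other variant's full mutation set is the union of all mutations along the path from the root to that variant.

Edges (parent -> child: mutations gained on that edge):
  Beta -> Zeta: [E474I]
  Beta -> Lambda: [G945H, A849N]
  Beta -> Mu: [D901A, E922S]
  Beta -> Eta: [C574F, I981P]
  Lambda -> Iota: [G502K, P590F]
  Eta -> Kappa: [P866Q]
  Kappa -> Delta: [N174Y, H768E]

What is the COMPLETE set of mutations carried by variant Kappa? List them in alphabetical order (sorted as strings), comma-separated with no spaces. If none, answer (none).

Answer: C574F,I981P,P866Q

Derivation:
At Beta: gained [] -> total []
At Eta: gained ['C574F', 'I981P'] -> total ['C574F', 'I981P']
At Kappa: gained ['P866Q'] -> total ['C574F', 'I981P', 'P866Q']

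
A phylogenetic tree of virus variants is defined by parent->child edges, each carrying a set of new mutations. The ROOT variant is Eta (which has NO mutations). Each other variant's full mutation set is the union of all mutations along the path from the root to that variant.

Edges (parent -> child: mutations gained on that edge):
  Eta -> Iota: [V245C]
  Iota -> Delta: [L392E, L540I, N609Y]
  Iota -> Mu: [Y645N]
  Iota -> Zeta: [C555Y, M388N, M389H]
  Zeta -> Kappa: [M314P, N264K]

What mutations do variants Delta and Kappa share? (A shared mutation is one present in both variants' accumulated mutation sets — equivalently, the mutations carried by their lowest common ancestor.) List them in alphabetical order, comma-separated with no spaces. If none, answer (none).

Answer: V245C

Derivation:
Accumulating mutations along path to Delta:
  At Eta: gained [] -> total []
  At Iota: gained ['V245C'] -> total ['V245C']
  At Delta: gained ['L392E', 'L540I', 'N609Y'] -> total ['L392E', 'L540I', 'N609Y', 'V245C']
Mutations(Delta) = ['L392E', 'L540I', 'N609Y', 'V245C']
Accumulating mutations along path to Kappa:
  At Eta: gained [] -> total []
  At Iota: gained ['V245C'] -> total ['V245C']
  At Zeta: gained ['C555Y', 'M388N', 'M389H'] -> total ['C555Y', 'M388N', 'M389H', 'V245C']
  At Kappa: gained ['M314P', 'N264K'] -> total ['C555Y', 'M314P', 'M388N', 'M389H', 'N264K', 'V245C']
Mutations(Kappa) = ['C555Y', 'M314P', 'M388N', 'M389H', 'N264K', 'V245C']
Intersection: ['L392E', 'L540I', 'N609Y', 'V245C'] ∩ ['C555Y', 'M314P', 'M388N', 'M389H', 'N264K', 'V245C'] = ['V245C']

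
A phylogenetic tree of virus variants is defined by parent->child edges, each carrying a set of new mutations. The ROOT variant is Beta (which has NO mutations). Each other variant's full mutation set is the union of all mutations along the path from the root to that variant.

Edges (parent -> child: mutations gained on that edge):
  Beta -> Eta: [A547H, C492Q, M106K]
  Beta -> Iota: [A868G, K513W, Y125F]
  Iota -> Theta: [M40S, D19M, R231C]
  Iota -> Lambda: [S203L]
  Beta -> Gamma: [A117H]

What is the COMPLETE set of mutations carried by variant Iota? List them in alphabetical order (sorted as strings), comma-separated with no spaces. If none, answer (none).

At Beta: gained [] -> total []
At Iota: gained ['A868G', 'K513W', 'Y125F'] -> total ['A868G', 'K513W', 'Y125F']

Answer: A868G,K513W,Y125F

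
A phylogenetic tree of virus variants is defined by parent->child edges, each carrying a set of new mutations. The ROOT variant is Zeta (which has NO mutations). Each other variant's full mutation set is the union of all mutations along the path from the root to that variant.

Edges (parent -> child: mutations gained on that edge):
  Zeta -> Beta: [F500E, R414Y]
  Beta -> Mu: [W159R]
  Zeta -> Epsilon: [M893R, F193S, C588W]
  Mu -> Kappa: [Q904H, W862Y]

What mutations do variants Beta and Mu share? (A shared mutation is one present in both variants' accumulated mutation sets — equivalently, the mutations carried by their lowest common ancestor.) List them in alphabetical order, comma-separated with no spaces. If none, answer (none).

Answer: F500E,R414Y

Derivation:
Accumulating mutations along path to Beta:
  At Zeta: gained [] -> total []
  At Beta: gained ['F500E', 'R414Y'] -> total ['F500E', 'R414Y']
Mutations(Beta) = ['F500E', 'R414Y']
Accumulating mutations along path to Mu:
  At Zeta: gained [] -> total []
  At Beta: gained ['F500E', 'R414Y'] -> total ['F500E', 'R414Y']
  At Mu: gained ['W159R'] -> total ['F500E', 'R414Y', 'W159R']
Mutations(Mu) = ['F500E', 'R414Y', 'W159R']
Intersection: ['F500E', 'R414Y'] ∩ ['F500E', 'R414Y', 'W159R'] = ['F500E', 'R414Y']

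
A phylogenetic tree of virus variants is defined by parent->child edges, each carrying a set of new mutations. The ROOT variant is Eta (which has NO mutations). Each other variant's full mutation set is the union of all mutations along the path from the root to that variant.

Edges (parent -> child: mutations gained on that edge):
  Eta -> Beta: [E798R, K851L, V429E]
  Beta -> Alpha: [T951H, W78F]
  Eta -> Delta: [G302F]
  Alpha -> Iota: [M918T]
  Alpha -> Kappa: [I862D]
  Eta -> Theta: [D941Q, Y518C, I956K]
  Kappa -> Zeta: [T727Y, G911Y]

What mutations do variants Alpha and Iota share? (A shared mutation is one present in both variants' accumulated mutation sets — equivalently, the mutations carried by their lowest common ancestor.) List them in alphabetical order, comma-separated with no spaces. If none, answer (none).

Answer: E798R,K851L,T951H,V429E,W78F

Derivation:
Accumulating mutations along path to Alpha:
  At Eta: gained [] -> total []
  At Beta: gained ['E798R', 'K851L', 'V429E'] -> total ['E798R', 'K851L', 'V429E']
  At Alpha: gained ['T951H', 'W78F'] -> total ['E798R', 'K851L', 'T951H', 'V429E', 'W78F']
Mutations(Alpha) = ['E798R', 'K851L', 'T951H', 'V429E', 'W78F']
Accumulating mutations along path to Iota:
  At Eta: gained [] -> total []
  At Beta: gained ['E798R', 'K851L', 'V429E'] -> total ['E798R', 'K851L', 'V429E']
  At Alpha: gained ['T951H', 'W78F'] -> total ['E798R', 'K851L', 'T951H', 'V429E', 'W78F']
  At Iota: gained ['M918T'] -> total ['E798R', 'K851L', 'M918T', 'T951H', 'V429E', 'W78F']
Mutations(Iota) = ['E798R', 'K851L', 'M918T', 'T951H', 'V429E', 'W78F']
Intersection: ['E798R', 'K851L', 'T951H', 'V429E', 'W78F'] ∩ ['E798R', 'K851L', 'M918T', 'T951H', 'V429E', 'W78F'] = ['E798R', 'K851L', 'T951H', 'V429E', 'W78F']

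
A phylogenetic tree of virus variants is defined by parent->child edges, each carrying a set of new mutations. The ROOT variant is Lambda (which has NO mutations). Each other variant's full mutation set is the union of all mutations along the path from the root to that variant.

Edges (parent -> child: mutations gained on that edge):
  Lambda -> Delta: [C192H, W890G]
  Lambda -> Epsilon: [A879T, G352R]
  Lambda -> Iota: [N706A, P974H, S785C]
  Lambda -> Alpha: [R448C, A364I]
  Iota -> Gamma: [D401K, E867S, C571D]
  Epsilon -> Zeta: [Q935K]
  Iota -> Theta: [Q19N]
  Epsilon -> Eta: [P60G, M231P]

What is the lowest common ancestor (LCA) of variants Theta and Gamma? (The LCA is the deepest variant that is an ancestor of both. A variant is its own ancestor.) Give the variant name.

Path from root to Theta: Lambda -> Iota -> Theta
  ancestors of Theta: {Lambda, Iota, Theta}
Path from root to Gamma: Lambda -> Iota -> Gamma
  ancestors of Gamma: {Lambda, Iota, Gamma}
Common ancestors: {Lambda, Iota}
Walk up from Gamma: Gamma (not in ancestors of Theta), Iota (in ancestors of Theta), Lambda (in ancestors of Theta)
Deepest common ancestor (LCA) = Iota

Answer: Iota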